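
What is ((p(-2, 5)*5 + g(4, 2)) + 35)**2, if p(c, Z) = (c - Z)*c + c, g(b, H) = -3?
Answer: 8464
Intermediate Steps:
p(c, Z) = c + c*(c - Z) (p(c, Z) = c*(c - Z) + c = c + c*(c - Z))
((p(-2, 5)*5 + g(4, 2)) + 35)**2 = ((-2*(1 - 2 - 1*5)*5 - 3) + 35)**2 = ((-2*(1 - 2 - 5)*5 - 3) + 35)**2 = ((-2*(-6)*5 - 3) + 35)**2 = ((12*5 - 3) + 35)**2 = ((60 - 3) + 35)**2 = (57 + 35)**2 = 92**2 = 8464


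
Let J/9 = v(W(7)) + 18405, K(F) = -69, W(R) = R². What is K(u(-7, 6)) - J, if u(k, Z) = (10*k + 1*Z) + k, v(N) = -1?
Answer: -165705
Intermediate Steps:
u(k, Z) = Z + 11*k (u(k, Z) = (10*k + Z) + k = (Z + 10*k) + k = Z + 11*k)
J = 165636 (J = 9*(-1 + 18405) = 9*18404 = 165636)
K(u(-7, 6)) - J = -69 - 1*165636 = -69 - 165636 = -165705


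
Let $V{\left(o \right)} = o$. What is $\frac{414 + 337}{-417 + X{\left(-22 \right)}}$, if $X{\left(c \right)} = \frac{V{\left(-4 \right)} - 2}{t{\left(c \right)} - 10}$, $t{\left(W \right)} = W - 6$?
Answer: $- \frac{14269}{7920} \approx -1.8016$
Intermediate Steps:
$t{\left(W \right)} = -6 + W$ ($t{\left(W \right)} = W - 6 = -6 + W$)
$X{\left(c \right)} = - \frac{6}{-16 + c}$ ($X{\left(c \right)} = \frac{-4 - 2}{\left(-6 + c\right) - 10} = - \frac{6}{-16 + c}$)
$\frac{414 + 337}{-417 + X{\left(-22 \right)}} = \frac{414 + 337}{-417 - \frac{6}{-16 - 22}} = \frac{751}{-417 - \frac{6}{-38}} = \frac{751}{-417 - - \frac{3}{19}} = \frac{751}{-417 + \frac{3}{19}} = \frac{751}{- \frac{7920}{19}} = 751 \left(- \frac{19}{7920}\right) = - \frac{14269}{7920}$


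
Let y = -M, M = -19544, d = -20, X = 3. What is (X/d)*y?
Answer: -14658/5 ≈ -2931.6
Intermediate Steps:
y = 19544 (y = -1*(-19544) = 19544)
(X/d)*y = (3/(-20))*19544 = (3*(-1/20))*19544 = -3/20*19544 = -14658/5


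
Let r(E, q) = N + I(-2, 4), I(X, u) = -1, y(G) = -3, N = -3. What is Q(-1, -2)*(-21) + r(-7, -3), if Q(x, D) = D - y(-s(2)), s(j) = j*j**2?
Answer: -25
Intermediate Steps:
s(j) = j**3
r(E, q) = -4 (r(E, q) = -3 - 1 = -4)
Q(x, D) = 3 + D (Q(x, D) = D - 1*(-3) = D + 3 = 3 + D)
Q(-1, -2)*(-21) + r(-7, -3) = (3 - 2)*(-21) - 4 = 1*(-21) - 4 = -21 - 4 = -25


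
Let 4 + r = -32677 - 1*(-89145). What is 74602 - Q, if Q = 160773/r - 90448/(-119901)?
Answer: 505037875055183/6770090064 ≈ 74598.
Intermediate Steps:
r = 56464 (r = -4 + (-32677 - 1*(-89145)) = -4 + (-32677 + 89145) = -4 + 56468 = 56464)
Q = 24383899345/6770090064 (Q = 160773/56464 - 90448/(-119901) = 160773*(1/56464) - 90448*(-1/119901) = 160773/56464 + 90448/119901 = 24383899345/6770090064 ≈ 3.6017)
74602 - Q = 74602 - 1*24383899345/6770090064 = 74602 - 24383899345/6770090064 = 505037875055183/6770090064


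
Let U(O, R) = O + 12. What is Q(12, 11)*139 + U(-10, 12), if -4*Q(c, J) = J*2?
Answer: -1525/2 ≈ -762.50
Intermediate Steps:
U(O, R) = 12 + O
Q(c, J) = -J/2 (Q(c, J) = -J*2/4 = -J/2)
Q(12, 11)*139 + U(-10, 12) = -½*11*139 + (12 - 10) = -11/2*139 + 2 = -1529/2 + 2 = -1525/2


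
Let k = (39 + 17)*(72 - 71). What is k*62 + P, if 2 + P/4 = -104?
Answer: 3048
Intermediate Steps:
P = -424 (P = -8 + 4*(-104) = -8 - 416 = -424)
k = 56 (k = 56*1 = 56)
k*62 + P = 56*62 - 424 = 3472 - 424 = 3048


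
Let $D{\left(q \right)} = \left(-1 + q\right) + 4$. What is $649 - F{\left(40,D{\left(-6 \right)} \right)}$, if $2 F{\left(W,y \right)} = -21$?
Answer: $\frac{1319}{2} \approx 659.5$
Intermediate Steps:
$D{\left(q \right)} = 3 + q$
$F{\left(W,y \right)} = - \frac{21}{2}$ ($F{\left(W,y \right)} = \frac{1}{2} \left(-21\right) = - \frac{21}{2}$)
$649 - F{\left(40,D{\left(-6 \right)} \right)} = 649 - - \frac{21}{2} = 649 + \frac{21}{2} = \frac{1319}{2}$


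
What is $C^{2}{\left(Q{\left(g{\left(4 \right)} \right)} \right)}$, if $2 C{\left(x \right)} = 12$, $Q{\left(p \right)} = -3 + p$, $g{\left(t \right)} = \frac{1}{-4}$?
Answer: $36$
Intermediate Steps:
$g{\left(t \right)} = - \frac{1}{4}$
$C{\left(x \right)} = 6$ ($C{\left(x \right)} = \frac{1}{2} \cdot 12 = 6$)
$C^{2}{\left(Q{\left(g{\left(4 \right)} \right)} \right)} = 6^{2} = 36$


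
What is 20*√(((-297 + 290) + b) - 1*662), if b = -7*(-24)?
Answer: 20*I*√501 ≈ 447.66*I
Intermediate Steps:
b = 168
20*√(((-297 + 290) + b) - 1*662) = 20*√(((-297 + 290) + 168) - 1*662) = 20*√((-7 + 168) - 662) = 20*√(161 - 662) = 20*√(-501) = 20*(I*√501) = 20*I*√501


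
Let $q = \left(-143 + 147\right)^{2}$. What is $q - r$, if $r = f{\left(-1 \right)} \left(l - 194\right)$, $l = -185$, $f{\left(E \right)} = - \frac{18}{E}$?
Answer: $6838$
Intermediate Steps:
$q = 16$ ($q = 4^{2} = 16$)
$r = -6822$ ($r = - \frac{18}{-1} \left(-185 - 194\right) = \left(-18\right) \left(-1\right) \left(-379\right) = 18 \left(-379\right) = -6822$)
$q - r = 16 - -6822 = 16 + 6822 = 6838$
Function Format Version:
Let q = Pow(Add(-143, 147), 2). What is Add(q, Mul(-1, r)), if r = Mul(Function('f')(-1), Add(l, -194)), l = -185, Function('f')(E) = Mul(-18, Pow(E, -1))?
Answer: 6838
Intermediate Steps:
q = 16 (q = Pow(4, 2) = 16)
r = -6822 (r = Mul(Mul(-18, Pow(-1, -1)), Add(-185, -194)) = Mul(Mul(-18, -1), -379) = Mul(18, -379) = -6822)
Add(q, Mul(-1, r)) = Add(16, Mul(-1, -6822)) = Add(16, 6822) = 6838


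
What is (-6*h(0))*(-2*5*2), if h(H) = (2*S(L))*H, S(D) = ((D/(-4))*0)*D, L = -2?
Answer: 0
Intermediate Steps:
S(D) = 0 (S(D) = ((D*(-¼))*0)*D = (-D/4*0)*D = 0*D = 0)
h(H) = 0 (h(H) = (2*0)*H = 0*H = 0)
(-6*h(0))*(-2*5*2) = (-6*0)*(-2*5*2) = 0*(-10*2) = 0*(-20) = 0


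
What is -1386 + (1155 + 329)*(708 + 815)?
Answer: 2258746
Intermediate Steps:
-1386 + (1155 + 329)*(708 + 815) = -1386 + 1484*1523 = -1386 + 2260132 = 2258746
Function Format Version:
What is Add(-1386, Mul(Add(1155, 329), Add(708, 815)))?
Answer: 2258746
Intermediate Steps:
Add(-1386, Mul(Add(1155, 329), Add(708, 815))) = Add(-1386, Mul(1484, 1523)) = Add(-1386, 2260132) = 2258746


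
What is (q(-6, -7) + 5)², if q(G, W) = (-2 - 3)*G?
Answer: 1225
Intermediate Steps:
q(G, W) = -5*G
(q(-6, -7) + 5)² = (-5*(-6) + 5)² = (30 + 5)² = 35² = 1225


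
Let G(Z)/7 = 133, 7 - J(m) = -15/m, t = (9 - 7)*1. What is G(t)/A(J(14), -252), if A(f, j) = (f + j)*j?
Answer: 931/61470 ≈ 0.015146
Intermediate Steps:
t = 2 (t = 2*1 = 2)
J(m) = 7 + 15/m (J(m) = 7 - (-15)/m = 7 + 15/m)
A(f, j) = j*(f + j)
G(Z) = 931 (G(Z) = 7*133 = 931)
G(t)/A(J(14), -252) = 931/((-252*((7 + 15/14) - 252))) = 931/((-252*(113/14 - 252))) = 931/((-252*(-3415/14))) = 931/61470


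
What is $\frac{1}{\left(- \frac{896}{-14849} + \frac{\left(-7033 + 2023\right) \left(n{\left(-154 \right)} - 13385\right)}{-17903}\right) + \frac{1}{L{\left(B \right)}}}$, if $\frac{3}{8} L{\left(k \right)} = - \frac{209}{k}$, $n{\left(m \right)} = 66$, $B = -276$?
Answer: $- \frac{111121808446}{414112267007867} \approx -0.00026834$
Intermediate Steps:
$L{\left(k \right)} = - \frac{1672}{3 k}$ ($L{\left(k \right)} = \frac{8 \left(- \frac{209}{k}\right)}{3} = - \frac{1672}{3 k}$)
$\frac{1}{\left(- \frac{896}{-14849} + \frac{\left(-7033 + 2023\right) \left(n{\left(-154 \right)} - 13385\right)}{-17903}\right) + \frac{1}{L{\left(B \right)}}} = \frac{1}{\left(- \frac{896}{-14849} + \frac{\left(-7033 + 2023\right) \left(66 - 13385\right)}{-17903}\right) + \frac{1}{\left(- \frac{1672}{3}\right) \frac{1}{-276}}} = \frac{1}{\left(\left(-896\right) \left(- \frac{1}{14849}\right) + \left(-5010\right) \left(-13319\right) \left(- \frac{1}{17903}\right)\right) + \frac{1}{\left(- \frac{1672}{3}\right) \left(- \frac{1}{276}\right)}} = \frac{1}{\left(\frac{896}{14849} + 66728190 \left(- \frac{1}{17903}\right)\right) + \frac{1}{\frac{418}{207}}} = \frac{1}{\left(\frac{896}{14849} - \frac{66728190}{17903}\right) + \frac{207}{418}} = \frac{1}{- \frac{990830852222}{265841647} + \frac{207}{418}} = \frac{1}{- \frac{414112267007867}{111121808446}} = - \frac{111121808446}{414112267007867}$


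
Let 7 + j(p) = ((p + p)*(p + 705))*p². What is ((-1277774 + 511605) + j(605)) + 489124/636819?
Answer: 369473125295377480/636819 ≈ 5.8019e+11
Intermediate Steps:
j(p) = -7 + 2*p³*(705 + p) (j(p) = -7 + ((p + p)*(p + 705))*p² = -7 + ((2*p)*(705 + p))*p² = -7 + (2*p*(705 + p))*p² = -7 + 2*p³*(705 + p))
((-1277774 + 511605) + j(605)) + 489124/636819 = ((-1277774 + 511605) + (-7 + 2*605⁴ + 1410*605³)) + 489124/636819 = (-766169 + (-7 + 2*133974300625 + 1410*221445125)) + 489124*(1/636819) = (-766169 + (-7 + 267948601250 + 312237626250)) + 489124/636819 = (-766169 + 580186227493) + 489124/636819 = 580185461324 + 489124/636819 = 369473125295377480/636819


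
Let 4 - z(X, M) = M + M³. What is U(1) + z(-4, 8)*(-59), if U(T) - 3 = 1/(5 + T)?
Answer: 182683/6 ≈ 30447.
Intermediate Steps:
z(X, M) = 4 - M - M³ (z(X, M) = 4 - (M + M³) = 4 + (-M - M³) = 4 - M - M³)
U(T) = 3 + 1/(5 + T)
U(1) + z(-4, 8)*(-59) = (16 + 3*1)/(5 + 1) + (4 - 1*8 - 1*8³)*(-59) = (16 + 3)/6 + (4 - 8 - 1*512)*(-59) = (⅙)*19 + (4 - 8 - 512)*(-59) = 19/6 - 516*(-59) = 19/6 + 30444 = 182683/6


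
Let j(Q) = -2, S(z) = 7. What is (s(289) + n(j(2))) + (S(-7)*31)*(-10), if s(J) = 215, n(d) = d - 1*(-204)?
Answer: -1753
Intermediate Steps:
n(d) = 204 + d (n(d) = d + 204 = 204 + d)
(s(289) + n(j(2))) + (S(-7)*31)*(-10) = (215 + (204 - 2)) + (7*31)*(-10) = (215 + 202) + 217*(-10) = 417 - 2170 = -1753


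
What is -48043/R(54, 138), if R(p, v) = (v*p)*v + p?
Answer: -48043/1028430 ≈ -0.046715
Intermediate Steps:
R(p, v) = p + p*v**2 (R(p, v) = (p*v)*v + p = p*v**2 + p = p + p*v**2)
-48043/R(54, 138) = -48043*1/(54*(1 + 138**2)) = -48043*1/(54*(1 + 19044)) = -48043/(54*19045) = -48043/1028430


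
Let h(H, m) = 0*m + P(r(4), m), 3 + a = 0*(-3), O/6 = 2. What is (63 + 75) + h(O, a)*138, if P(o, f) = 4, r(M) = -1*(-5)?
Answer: 690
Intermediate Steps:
O = 12 (O = 6*2 = 12)
r(M) = 5
a = -3 (a = -3 + 0*(-3) = -3 + 0 = -3)
h(H, m) = 4 (h(H, m) = 0*m + 4 = 0 + 4 = 4)
(63 + 75) + h(O, a)*138 = (63 + 75) + 4*138 = 138 + 552 = 690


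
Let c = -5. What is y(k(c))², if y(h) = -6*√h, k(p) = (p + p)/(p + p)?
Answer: 36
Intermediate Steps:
k(p) = 1 (k(p) = (2*p)/((2*p)) = (2*p)*(1/(2*p)) = 1)
y(k(c))² = (-6*√1)² = (-6*1)² = (-6)² = 36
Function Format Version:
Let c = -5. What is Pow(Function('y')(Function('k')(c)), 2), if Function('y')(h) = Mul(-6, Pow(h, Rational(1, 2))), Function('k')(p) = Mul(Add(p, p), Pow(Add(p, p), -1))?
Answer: 36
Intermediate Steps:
Function('k')(p) = 1 (Function('k')(p) = Mul(Mul(2, p), Pow(Mul(2, p), -1)) = Mul(Mul(2, p), Mul(Rational(1, 2), Pow(p, -1))) = 1)
Pow(Function('y')(Function('k')(c)), 2) = Pow(Mul(-6, Pow(1, Rational(1, 2))), 2) = Pow(Mul(-6, 1), 2) = Pow(-6, 2) = 36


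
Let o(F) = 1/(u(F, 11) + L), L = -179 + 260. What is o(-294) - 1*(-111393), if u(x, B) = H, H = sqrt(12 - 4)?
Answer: 729958410/6553 - 2*sqrt(2)/6553 ≈ 1.1139e+5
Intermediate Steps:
L = 81
H = 2*sqrt(2) (H = sqrt(8) = 2*sqrt(2) ≈ 2.8284)
u(x, B) = 2*sqrt(2)
o(F) = 1/(81 + 2*sqrt(2)) (o(F) = 1/(2*sqrt(2) + 81) = 1/(81 + 2*sqrt(2)))
o(-294) - 1*(-111393) = (81/6553 - 2*sqrt(2)/6553) - 1*(-111393) = (81/6553 - 2*sqrt(2)/6553) + 111393 = 729958410/6553 - 2*sqrt(2)/6553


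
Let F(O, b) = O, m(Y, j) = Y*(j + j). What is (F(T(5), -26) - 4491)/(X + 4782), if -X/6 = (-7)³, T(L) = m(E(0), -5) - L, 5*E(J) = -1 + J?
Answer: -749/1140 ≈ -0.65702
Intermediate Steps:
E(J) = -⅕ + J/5 (E(J) = (-1 + J)/5 = -⅕ + J/5)
m(Y, j) = 2*Y*j (m(Y, j) = Y*(2*j) = 2*Y*j)
T(L) = 2 - L (T(L) = 2*(-⅕ + (⅕)*0)*(-5) - L = 2*(-⅕ + 0)*(-5) - L = 2*(-⅕)*(-5) - L = 2 - L)
X = 2058 (X = -6*(-7)³ = -6*(-343) = 2058)
(F(T(5), -26) - 4491)/(X + 4782) = ((2 - 1*5) - 4491)/(2058 + 4782) = ((2 - 5) - 4491)/6840 = (-3 - 4491)*(1/6840) = -4494*1/6840 = -749/1140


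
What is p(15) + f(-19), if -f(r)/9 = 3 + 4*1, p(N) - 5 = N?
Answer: -43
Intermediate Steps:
p(N) = 5 + N
f(r) = -63 (f(r) = -9*(3 + 4*1) = -9*(3 + 4) = -9*7 = -63)
p(15) + f(-19) = (5 + 15) - 63 = 20 - 63 = -43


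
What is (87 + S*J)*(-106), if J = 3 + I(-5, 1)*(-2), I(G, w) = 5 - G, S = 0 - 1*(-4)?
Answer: -2014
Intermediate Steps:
S = 4 (S = 0 + 4 = 4)
J = -17 (J = 3 + (5 - 1*(-5))*(-2) = 3 + (5 + 5)*(-2) = 3 + 10*(-2) = 3 - 20 = -17)
(87 + S*J)*(-106) = (87 + 4*(-17))*(-106) = (87 - 68)*(-106) = 19*(-106) = -2014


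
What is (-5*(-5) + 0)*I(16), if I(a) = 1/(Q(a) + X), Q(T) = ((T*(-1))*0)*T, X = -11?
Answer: -25/11 ≈ -2.2727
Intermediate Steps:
Q(T) = 0 (Q(T) = (-T*0)*T = 0*T = 0)
I(a) = -1/11 (I(a) = 1/(0 - 11) = 1/(-11) = -1/11)
(-5*(-5) + 0)*I(16) = (-5*(-5) + 0)*(-1/11) = (25 + 0)*(-1/11) = 25*(-1/11) = -25/11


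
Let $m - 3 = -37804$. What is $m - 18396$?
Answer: $-56197$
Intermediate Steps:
$m = -37801$ ($m = 3 - 37804 = -37801$)
$m - 18396 = -37801 - 18396 = -56197$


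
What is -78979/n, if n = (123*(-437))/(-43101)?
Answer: -1134691293/17917 ≈ -63330.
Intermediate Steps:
n = 17917/14367 (n = -53751*(-1/43101) = 17917/14367 ≈ 1.2471)
-78979/n = -78979/17917/14367 = -78979*14367/17917 = -1134691293/17917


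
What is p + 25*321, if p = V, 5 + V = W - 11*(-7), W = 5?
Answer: 8102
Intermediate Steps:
V = 77 (V = -5 + (5 - 11*(-7)) = -5 + (5 + 77) = -5 + 82 = 77)
p = 77
p + 25*321 = 77 + 25*321 = 77 + 8025 = 8102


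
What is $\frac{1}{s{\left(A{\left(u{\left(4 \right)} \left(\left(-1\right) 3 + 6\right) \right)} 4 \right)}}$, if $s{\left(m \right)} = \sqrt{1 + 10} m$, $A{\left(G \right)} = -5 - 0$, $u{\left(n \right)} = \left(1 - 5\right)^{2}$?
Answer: $- \frac{\sqrt{11}}{220} \approx -0.015076$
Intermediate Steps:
$u{\left(n \right)} = 16$ ($u{\left(n \right)} = \left(-4\right)^{2} = 16$)
$A{\left(G \right)} = -5$ ($A{\left(G \right)} = -5 + 0 = -5$)
$s{\left(m \right)} = m \sqrt{11}$ ($s{\left(m \right)} = \sqrt{11} m = m \sqrt{11}$)
$\frac{1}{s{\left(A{\left(u{\left(4 \right)} \left(\left(-1\right) 3 + 6\right) \right)} 4 \right)}} = \frac{1}{\left(-5\right) 4 \sqrt{11}} = \frac{1}{\left(-20\right) \sqrt{11}} = - \frac{\sqrt{11}}{220}$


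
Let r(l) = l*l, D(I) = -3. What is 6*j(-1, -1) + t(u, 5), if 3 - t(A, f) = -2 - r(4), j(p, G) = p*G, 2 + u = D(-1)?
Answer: 27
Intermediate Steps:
r(l) = l**2
u = -5 (u = -2 - 3 = -5)
j(p, G) = G*p
t(A, f) = 21 (t(A, f) = 3 - (-2 - 1*4**2) = 3 - (-2 - 1*16) = 3 - (-2 - 16) = 3 - 1*(-18) = 3 + 18 = 21)
6*j(-1, -1) + t(u, 5) = 6*(-1*(-1)) + 21 = 6*1 + 21 = 6 + 21 = 27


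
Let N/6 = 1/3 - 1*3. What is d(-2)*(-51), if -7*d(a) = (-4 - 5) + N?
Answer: -1275/7 ≈ -182.14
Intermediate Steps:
N = -16 (N = 6*(1/3 - 1*3) = 6*(⅓ - 3) = 6*(-8/3) = -16)
d(a) = 25/7 (d(a) = -((-4 - 5) - 16)/7 = -(-9 - 16)/7 = -⅐*(-25) = 25/7)
d(-2)*(-51) = (25/7)*(-51) = -1275/7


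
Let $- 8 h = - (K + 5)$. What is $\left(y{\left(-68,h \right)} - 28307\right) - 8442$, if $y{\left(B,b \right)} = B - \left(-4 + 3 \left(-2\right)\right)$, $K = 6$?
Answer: $-36807$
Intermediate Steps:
$h = \frac{11}{8}$ ($h = - \frac{\left(-1\right) \left(6 + 5\right)}{8} = - \frac{\left(-1\right) 11}{8} = \left(- \frac{1}{8}\right) \left(-11\right) = \frac{11}{8} \approx 1.375$)
$y{\left(B,b \right)} = 10 + B$ ($y{\left(B,b \right)} = B - \left(-4 - 6\right) = B - -10 = B + 10 = 10 + B$)
$\left(y{\left(-68,h \right)} - 28307\right) - 8442 = \left(\left(10 - 68\right) - 28307\right) - 8442 = \left(-58 - 28307\right) - 8442 = -28365 - 8442 = -36807$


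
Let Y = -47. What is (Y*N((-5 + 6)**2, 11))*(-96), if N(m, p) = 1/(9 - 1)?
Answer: 564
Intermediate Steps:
N(m, p) = 1/8
(Y*N((-5 + 6)**2, 11))*(-96) = -47*1/8*(-96) = -47/8*(-96) = 564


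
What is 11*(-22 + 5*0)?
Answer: -242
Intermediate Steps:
11*(-22 + 5*0) = 11*(-22 + 0) = 11*(-22) = -242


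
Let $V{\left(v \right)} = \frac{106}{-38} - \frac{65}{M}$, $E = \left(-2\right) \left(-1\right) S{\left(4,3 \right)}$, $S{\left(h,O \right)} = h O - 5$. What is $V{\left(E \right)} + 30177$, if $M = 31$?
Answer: $\frac{17771375}{589} \approx 30172.0$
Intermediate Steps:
$S{\left(h,O \right)} = -5 + O h$ ($S{\left(h,O \right)} = O h - 5 = -5 + O h$)
$E = 14$ ($E = \left(-2\right) \left(-1\right) \left(-5 + 3 \cdot 4\right) = 2 \left(-5 + 12\right) = 2 \cdot 7 = 14$)
$V{\left(v \right)} = - \frac{2878}{589}$ ($V{\left(v \right)} = \frac{106}{-38} - \frac{65}{31} = 106 \left(- \frac{1}{38}\right) - \frac{65}{31} = - \frac{53}{19} - \frac{65}{31} = - \frac{2878}{589}$)
$V{\left(E \right)} + 30177 = - \frac{2878}{589} + 30177 = \frac{17771375}{589}$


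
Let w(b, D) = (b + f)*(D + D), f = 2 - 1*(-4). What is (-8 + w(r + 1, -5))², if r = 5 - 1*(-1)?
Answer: 19044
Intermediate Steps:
f = 6 (f = 2 + 4 = 6)
r = 6 (r = 5 + 1 = 6)
w(b, D) = 2*D*(6 + b) (w(b, D) = (b + 6)*(D + D) = (6 + b)*(2*D) = 2*D*(6 + b))
(-8 + w(r + 1, -5))² = (-8 + 2*(-5)*(6 + (6 + 1)))² = (-8 + 2*(-5)*(6 + 7))² = (-8 + 2*(-5)*13)² = (-8 - 130)² = (-138)² = 19044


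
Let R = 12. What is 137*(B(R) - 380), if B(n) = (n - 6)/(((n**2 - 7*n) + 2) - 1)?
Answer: -3174838/61 ≈ -52047.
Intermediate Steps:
B(n) = (-6 + n)/(1 + n**2 - 7*n) (B(n) = (-6 + n)/((2 + n**2 - 7*n) - 1) = (-6 + n)/(1 + n**2 - 7*n))
137*(B(R) - 380) = 137*((-6 + 12)/(1 + 12**2 - 7*12) - 380) = 137*(6/(1 + 144 - 84) - 380) = 137*(6/61 - 380) = 137*(-23174/61) = -3174838/61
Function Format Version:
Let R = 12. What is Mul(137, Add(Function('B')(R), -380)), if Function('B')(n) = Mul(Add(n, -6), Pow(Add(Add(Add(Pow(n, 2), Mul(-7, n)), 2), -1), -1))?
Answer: Rational(-3174838, 61) ≈ -52047.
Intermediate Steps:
Function('B')(n) = Mul(Pow(Add(1, Pow(n, 2), Mul(-7, n)), -1), Add(-6, n)) (Function('B')(n) = Mul(Add(-6, n), Pow(Add(Add(2, Pow(n, 2), Mul(-7, n)), -1), -1)) = Mul(Add(-6, n), Pow(Add(1, Pow(n, 2), Mul(-7, n)), -1)) = Mul(Pow(Add(1, Pow(n, 2), Mul(-7, n)), -1), Add(-6, n)))
Mul(137, Add(Function('B')(R), -380)) = Mul(137, Add(Mul(Pow(Add(1, Pow(12, 2), Mul(-7, 12)), -1), Add(-6, 12)), -380)) = Mul(137, Add(Mul(Pow(Add(1, 144, -84), -1), 6), -380)) = Mul(137, Add(Mul(Pow(61, -1), 6), -380)) = Mul(137, Add(Mul(Rational(1, 61), 6), -380)) = Mul(137, Add(Rational(6, 61), -380)) = Mul(137, Rational(-23174, 61)) = Rational(-3174838, 61)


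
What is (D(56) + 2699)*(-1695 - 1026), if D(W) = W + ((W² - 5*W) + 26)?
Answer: -15338277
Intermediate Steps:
D(W) = 26 + W² - 4*W (D(W) = W + (26 + W² - 5*W) = 26 + W² - 4*W)
(D(56) + 2699)*(-1695 - 1026) = ((26 + 56² - 4*56) + 2699)*(-1695 - 1026) = ((26 + 3136 - 224) + 2699)*(-2721) = (2938 + 2699)*(-2721) = 5637*(-2721) = -15338277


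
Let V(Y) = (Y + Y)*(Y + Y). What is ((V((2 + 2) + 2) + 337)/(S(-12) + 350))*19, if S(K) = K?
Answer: 703/26 ≈ 27.038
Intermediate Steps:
V(Y) = 4*Y**2 (V(Y) = (2*Y)*(2*Y) = 4*Y**2)
((V((2 + 2) + 2) + 337)/(S(-12) + 350))*19 = ((4*((2 + 2) + 2)**2 + 337)/(-12 + 350))*19 = ((4*(4 + 2)**2 + 337)/338)*19 = ((4*6**2 + 337)*(1/338))*19 = ((4*36 + 337)*(1/338))*19 = ((144 + 337)*(1/338))*19 = (481*(1/338))*19 = (37/26)*19 = 703/26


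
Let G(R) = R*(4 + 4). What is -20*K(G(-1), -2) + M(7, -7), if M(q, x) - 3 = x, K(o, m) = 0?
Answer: -4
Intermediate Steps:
G(R) = 8*R (G(R) = R*8 = 8*R)
M(q, x) = 3 + x
-20*K(G(-1), -2) + M(7, -7) = -20*0 + (3 - 7) = 0 - 4 = -4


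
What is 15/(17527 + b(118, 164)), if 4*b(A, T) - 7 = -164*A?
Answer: 20/16921 ≈ 0.0011820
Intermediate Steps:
b(A, T) = 7/4 - 41*A (b(A, T) = 7/4 + (-164*A)/4 = 7/4 - 41*A)
15/(17527 + b(118, 164)) = 15/(17527 + (7/4 - 41*118)) = 15/(17527 + (7/4 - 4838)) = 15/(17527 - 19345/4) = 15/(50763/4) = 15*(4/50763) = 20/16921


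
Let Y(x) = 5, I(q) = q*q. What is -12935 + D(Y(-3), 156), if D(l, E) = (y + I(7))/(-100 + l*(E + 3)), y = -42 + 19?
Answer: -8989799/695 ≈ -12935.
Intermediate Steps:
y = -23
I(q) = q²
D(l, E) = 26/(-100 + l*(3 + E)) (D(l, E) = (-23 + 7²)/(-100 + l*(E + 3)) = (-23 + 49)/(-100 + l*(3 + E)) = 26/(-100 + l*(3 + E)))
-12935 + D(Y(-3), 156) = -12935 + 26/(-100 + 3*5 + 156*5) = -12935 + 26/(-100 + 15 + 780) = -12935 + 26/695 = -8989799/695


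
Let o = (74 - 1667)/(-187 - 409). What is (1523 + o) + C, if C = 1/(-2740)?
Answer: 155717759/102065 ≈ 1525.7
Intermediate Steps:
C = -1/2740 ≈ -0.00036496
o = 1593/596 (o = -1593/(-596) = -1593*(-1/596) = 1593/596 ≈ 2.6728)
(1523 + o) + C = (1523 + 1593/596) - 1/2740 = 909301/596 - 1/2740 = 155717759/102065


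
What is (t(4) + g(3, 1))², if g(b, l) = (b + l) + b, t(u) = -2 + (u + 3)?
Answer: 144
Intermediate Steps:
t(u) = 1 + u (t(u) = -2 + (3 + u) = 1 + u)
g(b, l) = l + 2*b
(t(4) + g(3, 1))² = ((1 + 4) + (1 + 2*3))² = (5 + (1 + 6))² = (5 + 7)² = 12² = 144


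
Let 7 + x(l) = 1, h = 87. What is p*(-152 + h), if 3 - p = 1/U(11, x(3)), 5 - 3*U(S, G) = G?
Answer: -1950/11 ≈ -177.27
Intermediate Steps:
x(l) = -6 (x(l) = -7 + 1 = -6)
U(S, G) = 5/3 - G/3
p = 30/11 (p = 3 - 1/(5/3 - ⅓*(-6)) = 3 - 1/(5/3 + 2) = 3 - 1/11/3 = 3 - 1*3/11 = 3 - 3/11 = 30/11 ≈ 2.7273)
p*(-152 + h) = 30*(-152 + 87)/11 = (30/11)*(-65) = -1950/11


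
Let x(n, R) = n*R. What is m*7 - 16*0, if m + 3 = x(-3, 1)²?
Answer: 42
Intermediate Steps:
x(n, R) = R*n
m = 6 (m = -3 + (1*(-3))² = -3 + (-3)² = -3 + 9 = 6)
m*7 - 16*0 = 6*7 - 16*0 = 42 + 0 = 42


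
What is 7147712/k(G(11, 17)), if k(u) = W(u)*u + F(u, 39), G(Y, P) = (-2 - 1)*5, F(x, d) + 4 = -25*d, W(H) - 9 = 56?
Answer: -3573856/977 ≈ -3658.0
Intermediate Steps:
W(H) = 65 (W(H) = 9 + 56 = 65)
F(x, d) = -4 - 25*d
G(Y, P) = -15 (G(Y, P) = -3*5 = -15)
k(u) = -979 + 65*u (k(u) = 65*u + (-4 - 25*39) = 65*u + (-4 - 975) = 65*u - 979 = -979 + 65*u)
7147712/k(G(11, 17)) = 7147712/(-979 + 65*(-15)) = 7147712/(-979 - 975) = 7147712/(-1954) = 7147712*(-1/1954) = -3573856/977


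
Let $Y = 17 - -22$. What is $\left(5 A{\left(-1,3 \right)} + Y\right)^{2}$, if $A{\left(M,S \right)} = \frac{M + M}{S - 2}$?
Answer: $841$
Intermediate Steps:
$A{\left(M,S \right)} = \frac{2 M}{-2 + S}$
$Y = 39$ ($Y = 17 + 22 = 39$)
$\left(5 A{\left(-1,3 \right)} + Y\right)^{2} = \left(5 \cdot 2 \left(-1\right) \frac{1}{-2 + 3} + 39\right)^{2} = \left(5 \cdot 2 \left(-1\right) 1^{-1} + 39\right)^{2} = \left(5 \cdot 2 \left(-1\right) 1 + 39\right)^{2} = \left(5 \left(-2\right) + 39\right)^{2} = \left(-10 + 39\right)^{2} = 29^{2} = 841$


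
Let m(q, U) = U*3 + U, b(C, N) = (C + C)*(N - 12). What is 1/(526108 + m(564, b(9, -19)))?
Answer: 1/523876 ≈ 1.9088e-6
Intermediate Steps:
b(C, N) = 2*C*(-12 + N) (b(C, N) = (2*C)*(-12 + N) = 2*C*(-12 + N))
m(q, U) = 4*U (m(q, U) = 3*U + U = 4*U)
1/(526108 + m(564, b(9, -19))) = 1/(526108 + 4*(2*9*(-12 - 19))) = 1/(526108 + 4*(2*9*(-31))) = 1/(526108 + 4*(-558)) = 1/(526108 - 2232) = 1/523876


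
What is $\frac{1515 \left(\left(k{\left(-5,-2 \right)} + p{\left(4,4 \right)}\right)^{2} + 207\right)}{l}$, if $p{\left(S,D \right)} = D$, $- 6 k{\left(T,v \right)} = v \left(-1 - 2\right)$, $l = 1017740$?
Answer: $\frac{16362}{50887} \approx 0.32154$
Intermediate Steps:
$k{\left(T,v \right)} = \frac{v}{2}$ ($k{\left(T,v \right)} = - \frac{v \left(-1 - 2\right)}{6} = - \frac{v \left(-3\right)}{6} = - \frac{\left(-3\right) v}{6} = \frac{v}{2}$)
$\frac{1515 \left(\left(k{\left(-5,-2 \right)} + p{\left(4,4 \right)}\right)^{2} + 207\right)}{l} = \frac{1515 \left(\left(\frac{1}{2} \left(-2\right) + 4\right)^{2} + 207\right)}{1017740} = 1515 \left(\left(-1 + 4\right)^{2} + 207\right) \frac{1}{1017740} = 1515 \left(3^{2} + 207\right) \frac{1}{1017740} = 1515 \left(9 + 207\right) \frac{1}{1017740} = 1515 \cdot 216 \cdot \frac{1}{1017740} = 327240 \cdot \frac{1}{1017740} = \frac{16362}{50887}$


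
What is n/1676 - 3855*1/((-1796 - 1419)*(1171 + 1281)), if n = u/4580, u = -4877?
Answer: -442749023/3025596016720 ≈ -0.00014633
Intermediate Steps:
n = -4877/4580 ≈ -1.0648
n/1676 - 3855*1/((-1796 - 1419)*(1171 + 1281)) = -4877/4580/1676 - 3855*1/((-1796 - 1419)*(1171 + 1281)) = -4877/4580*1/1676 - 3855/((-3215*2452)) = -4877/7676080 - 3855/(-7883180) = -4877/7676080 - 3855*(-1/7883180) = -4877/7676080 + 771/1576636 = -442749023/3025596016720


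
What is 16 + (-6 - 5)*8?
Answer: -72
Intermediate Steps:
16 + (-6 - 5)*8 = 16 - 11*8 = 16 - 88 = -72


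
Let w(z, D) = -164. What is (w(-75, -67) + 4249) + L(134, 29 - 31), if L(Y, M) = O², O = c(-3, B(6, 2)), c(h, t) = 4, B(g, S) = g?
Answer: 4101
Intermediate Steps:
O = 4
L(Y, M) = 16 (L(Y, M) = 4² = 16)
(w(-75, -67) + 4249) + L(134, 29 - 31) = (-164 + 4249) + 16 = 4085 + 16 = 4101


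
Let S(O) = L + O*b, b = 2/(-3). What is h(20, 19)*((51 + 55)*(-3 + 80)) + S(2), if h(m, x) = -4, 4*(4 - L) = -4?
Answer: -97933/3 ≈ -32644.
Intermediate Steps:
L = 5 (L = 4 - ¼*(-4) = 4 + 1 = 5)
b = -⅔ (b = 2*(-⅓) = -⅔ ≈ -0.66667)
S(O) = 5 - 2*O/3 (S(O) = 5 + O*(-⅔) = 5 - 2*O/3)
h(20, 19)*((51 + 55)*(-3 + 80)) + S(2) = -4*(51 + 55)*(-3 + 80) + (5 - ⅔*2) = -424*77 + (5 - 4/3) = -4*8162 + 11/3 = -32648 + 11/3 = -97933/3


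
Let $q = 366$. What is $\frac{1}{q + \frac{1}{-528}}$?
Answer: $\frac{528}{193247} \approx 0.0027323$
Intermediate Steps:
$\frac{1}{q + \frac{1}{-528}} = \frac{1}{366 + \frac{1}{-528}} = \frac{1}{366 - \frac{1}{528}} = \frac{1}{\frac{193247}{528}} = \frac{528}{193247}$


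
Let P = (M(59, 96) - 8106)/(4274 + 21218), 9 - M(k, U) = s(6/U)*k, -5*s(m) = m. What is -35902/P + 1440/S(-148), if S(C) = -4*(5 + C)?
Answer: 10470278861320/92621243 ≈ 1.1304e+5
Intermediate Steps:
s(m) = -m/5
S(C) = -20 - 4*C
M(k, U) = 9 + 6*k/(5*U) (M(k, U) = 9 - (-6/(5*U))*k = 9 - (-6)*k/(5*U) = 9 + 6*k/(5*U))
P = -647701/2039360 (P = ((9 + (6/5)*59/96) - 8106)/(4274 + 21218) = ((9 + (6/5)*59*(1/96)) - 8106)/25492 = ((9 + 59/80) - 8106)*(1/25492) = (779/80 - 8106)*(1/25492) = -647701/80*1/25492 = -647701/2039360 ≈ -0.31760)
-35902/P + 1440/S(-148) = -35902/(-647701/2039360) + 1440/(-20 - 4*(-148)) = -35902*(-2039360/647701) + 1440/(-20 + 592) = 73217102720/647701 + 1440/572 = 73217102720/647701 + 1440*(1/572) = 73217102720/647701 + 360/143 = 10470278861320/92621243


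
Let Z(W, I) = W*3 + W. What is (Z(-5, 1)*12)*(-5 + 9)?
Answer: -960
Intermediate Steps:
Z(W, I) = 4*W (Z(W, I) = 3*W + W = 4*W)
(Z(-5, 1)*12)*(-5 + 9) = ((4*(-5))*12)*(-5 + 9) = -20*12*4 = -240*4 = -960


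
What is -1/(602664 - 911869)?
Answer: 1/309205 ≈ 3.2341e-6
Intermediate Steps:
-1/(602664 - 911869) = -1/(-309205) = -1*(-1/309205) = 1/309205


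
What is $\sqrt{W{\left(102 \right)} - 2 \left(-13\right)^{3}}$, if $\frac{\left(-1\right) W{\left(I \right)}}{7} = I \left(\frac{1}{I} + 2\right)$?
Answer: $\sqrt{2959} \approx 54.397$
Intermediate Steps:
$W{\left(I \right)} = - 7 I \left(2 + \frac{1}{I}\right)$ ($W{\left(I \right)} = - 7 I \left(\frac{1}{I} + 2\right) = - 7 I \left(2 + \frac{1}{I}\right)$)
$\sqrt{W{\left(102 \right)} - 2 \left(-13\right)^{3}} = \sqrt{\left(-7 - 1428\right) - 2 \left(-13\right)^{3}} = \sqrt{\left(-7 - 1428\right) - -4394} = \sqrt{-1435 + 4394} = \sqrt{2959}$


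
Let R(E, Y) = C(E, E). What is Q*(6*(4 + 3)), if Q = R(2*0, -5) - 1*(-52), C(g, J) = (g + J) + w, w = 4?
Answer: 2352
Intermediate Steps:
C(g, J) = 4 + J + g (C(g, J) = (g + J) + 4 = (J + g) + 4 = 4 + J + g)
R(E, Y) = 4 + 2*E (R(E, Y) = 4 + E + E = 4 + 2*E)
Q = 56 (Q = (4 + 2*(2*0)) - 1*(-52) = (4 + 2*0) + 52 = (4 + 0) + 52 = 4 + 52 = 56)
Q*(6*(4 + 3)) = 56*(6*(4 + 3)) = 56*(6*7) = 56*42 = 2352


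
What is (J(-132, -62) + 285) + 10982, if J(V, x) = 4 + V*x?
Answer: 19455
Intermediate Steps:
(J(-132, -62) + 285) + 10982 = ((4 - 132*(-62)) + 285) + 10982 = ((4 + 8184) + 285) + 10982 = (8188 + 285) + 10982 = 8473 + 10982 = 19455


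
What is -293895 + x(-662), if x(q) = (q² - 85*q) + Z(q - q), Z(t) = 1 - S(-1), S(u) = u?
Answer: 200621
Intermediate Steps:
Z(t) = 2 (Z(t) = 1 - 1*(-1) = 1 + 1 = 2)
x(q) = 2 + q² - 85*q (x(q) = (q² - 85*q) + 2 = 2 + q² - 85*q)
-293895 + x(-662) = -293895 + (2 + (-662)² - 85*(-662)) = -293895 + (2 + 438244 + 56270) = -293895 + 494516 = 200621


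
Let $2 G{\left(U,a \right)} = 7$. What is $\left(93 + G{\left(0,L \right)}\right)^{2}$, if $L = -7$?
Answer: $\frac{37249}{4} \approx 9312.3$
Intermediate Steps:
$G{\left(U,a \right)} = \frac{7}{2}$ ($G{\left(U,a \right)} = \frac{1}{2} \cdot 7 = \frac{7}{2}$)
$\left(93 + G{\left(0,L \right)}\right)^{2} = \left(93 + \frac{7}{2}\right)^{2} = \left(\frac{193}{2}\right)^{2} = \frac{37249}{4}$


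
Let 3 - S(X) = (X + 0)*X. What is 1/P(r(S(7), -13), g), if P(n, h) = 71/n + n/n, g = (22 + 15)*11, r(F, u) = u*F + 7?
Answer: 605/676 ≈ 0.89497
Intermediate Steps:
S(X) = 3 - X² (S(X) = 3 - (X + 0)*X = 3 - X*X = 3 - X²)
r(F, u) = 7 + F*u (r(F, u) = F*u + 7 = 7 + F*u)
g = 407 (g = 37*11 = 407)
P(n, h) = 1 + 71/n (P(n, h) = 71/n + 1 = 1 + 71/n)
1/P(r(S(7), -13), g) = 1/((71 + (7 + (3 - 1*7²)*(-13)))/(7 + (3 - 1*7²)*(-13))) = 1/((71 + (7 + (3 - 1*49)*(-13)))/(7 + (3 - 1*49)*(-13))) = 1/((71 + (7 + (3 - 49)*(-13)))/(7 + (3 - 49)*(-13))) = 1/((71 + (7 - 46*(-13)))/(7 - 46*(-13))) = 1/((71 + (7 + 598))/(7 + 598)) = 1/((71 + 605)/605) = 1/((1/605)*676) = 1/(676/605) = 605/676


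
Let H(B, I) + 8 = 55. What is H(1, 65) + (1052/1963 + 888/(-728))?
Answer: 636430/13741 ≈ 46.316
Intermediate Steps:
H(B, I) = 47 (H(B, I) = -8 + 55 = 47)
H(1, 65) + (1052/1963 + 888/(-728)) = 47 + (1052/1963 + 888/(-728)) = 47 + (1052*(1/1963) + 888*(-1/728)) = 47 + (1052/1963 - 111/91) = 47 - 9397/13741 = 636430/13741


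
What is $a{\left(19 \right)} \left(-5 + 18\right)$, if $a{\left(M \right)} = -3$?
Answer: $-39$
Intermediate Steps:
$a{\left(19 \right)} \left(-5 + 18\right) = - 3 \left(-5 + 18\right) = \left(-3\right) 13 = -39$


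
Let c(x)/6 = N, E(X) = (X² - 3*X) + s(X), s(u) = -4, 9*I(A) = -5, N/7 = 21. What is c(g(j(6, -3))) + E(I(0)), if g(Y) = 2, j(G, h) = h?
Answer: 71278/81 ≈ 879.98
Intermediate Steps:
N = 147 (N = 7*21 = 147)
I(A) = -5/9 (I(A) = (⅑)*(-5) = -5/9)
E(X) = -4 + X² - 3*X (E(X) = (X² - 3*X) - 4 = -4 + X² - 3*X)
c(x) = 882 (c(x) = 6*147 = 882)
c(g(j(6, -3))) + E(I(0)) = 882 + (-4 + (-5/9)² - 3*(-5/9)) = 882 + (-4 + 25/81 + 5/3) = 882 - 164/81 = 71278/81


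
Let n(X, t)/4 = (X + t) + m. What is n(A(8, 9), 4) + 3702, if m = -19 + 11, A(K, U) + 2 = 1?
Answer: 3682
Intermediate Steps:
A(K, U) = -1 (A(K, U) = -2 + 1 = -1)
m = -8
n(X, t) = -32 + 4*X + 4*t (n(X, t) = 4*((X + t) - 8) = 4*(-8 + X + t) = -32 + 4*X + 4*t)
n(A(8, 9), 4) + 3702 = (-32 + 4*(-1) + 4*4) + 3702 = (-32 - 4 + 16) + 3702 = -20 + 3702 = 3682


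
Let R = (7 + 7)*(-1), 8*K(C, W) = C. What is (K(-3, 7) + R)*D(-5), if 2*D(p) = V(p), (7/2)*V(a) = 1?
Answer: -115/56 ≈ -2.0536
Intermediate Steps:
K(C, W) = C/8
R = -14 (R = 14*(-1) = -14)
V(a) = 2/7 (V(a) = (2/7)*1 = 2/7)
D(p) = ⅐ (D(p) = (½)*(2/7) = ⅐)
(K(-3, 7) + R)*D(-5) = ((⅛)*(-3) - 14)*(⅐) = (-3/8 - 14)*(⅐) = -115/8*⅐ = -115/56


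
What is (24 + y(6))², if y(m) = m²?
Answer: 3600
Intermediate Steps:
(24 + y(6))² = (24 + 6²)² = (24 + 36)² = 60² = 3600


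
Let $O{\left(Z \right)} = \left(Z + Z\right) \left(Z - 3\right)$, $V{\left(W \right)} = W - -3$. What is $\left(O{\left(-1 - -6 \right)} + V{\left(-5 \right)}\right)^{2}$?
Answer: $324$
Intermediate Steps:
$V{\left(W \right)} = 3 + W$ ($V{\left(W \right)} = W + 3 = 3 + W$)
$O{\left(Z \right)} = 2 Z \left(-3 + Z\right)$
$\left(O{\left(-1 - -6 \right)} + V{\left(-5 \right)}\right)^{2} = \left(2 \left(-1 - -6\right) \left(-3 - -5\right) + \left(3 - 5\right)\right)^{2} = \left(2 \left(-1 + 6\right) \left(-3 + \left(-1 + 6\right)\right) - 2\right)^{2} = \left(2 \cdot 5 \left(-3 + 5\right) - 2\right)^{2} = \left(2 \cdot 5 \cdot 2 - 2\right)^{2} = \left(20 - 2\right)^{2} = 18^{2} = 324$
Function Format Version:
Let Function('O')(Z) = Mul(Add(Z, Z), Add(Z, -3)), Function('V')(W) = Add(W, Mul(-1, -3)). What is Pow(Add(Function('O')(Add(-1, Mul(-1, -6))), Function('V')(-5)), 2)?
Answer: 324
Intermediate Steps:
Function('V')(W) = Add(3, W) (Function('V')(W) = Add(W, 3) = Add(3, W))
Function('O')(Z) = Mul(2, Z, Add(-3, Z)) (Function('O')(Z) = Mul(Mul(2, Z), Add(-3, Z)) = Mul(2, Z, Add(-3, Z)))
Pow(Add(Function('O')(Add(-1, Mul(-1, -6))), Function('V')(-5)), 2) = Pow(Add(Mul(2, Add(-1, Mul(-1, -6)), Add(-3, Add(-1, Mul(-1, -6)))), Add(3, -5)), 2) = Pow(Add(Mul(2, Add(-1, 6), Add(-3, Add(-1, 6))), -2), 2) = Pow(Add(Mul(2, 5, Add(-3, 5)), -2), 2) = Pow(Add(Mul(2, 5, 2), -2), 2) = Pow(Add(20, -2), 2) = Pow(18, 2) = 324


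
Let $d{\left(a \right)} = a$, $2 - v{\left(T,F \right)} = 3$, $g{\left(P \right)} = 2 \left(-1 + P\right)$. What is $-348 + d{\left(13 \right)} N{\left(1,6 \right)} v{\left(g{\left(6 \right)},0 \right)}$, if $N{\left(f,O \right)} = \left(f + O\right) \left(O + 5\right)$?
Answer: $-1349$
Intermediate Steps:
$g{\left(P \right)} = -2 + 2 P$
$v{\left(T,F \right)} = -1$ ($v{\left(T,F \right)} = 2 - 3 = -1$)
$N{\left(f,O \right)} = \left(5 + O\right) \left(O + f\right)$ ($N{\left(f,O \right)} = \left(O + f\right) \left(5 + O\right) = \left(5 + O\right) \left(O + f\right)$)
$-348 + d{\left(13 \right)} N{\left(1,6 \right)} v{\left(g{\left(6 \right)},0 \right)} = -348 + 13 \left(6^{2} + 5 \cdot 6 + 5 \cdot 1 + 6 \cdot 1\right) \left(-1\right) = -348 + 13 \left(36 + 30 + 5 + 6\right) \left(-1\right) = -348 + 13 \cdot 77 \left(-1\right) = -348 + 13 \left(-77\right) = -348 - 1001 = -1349$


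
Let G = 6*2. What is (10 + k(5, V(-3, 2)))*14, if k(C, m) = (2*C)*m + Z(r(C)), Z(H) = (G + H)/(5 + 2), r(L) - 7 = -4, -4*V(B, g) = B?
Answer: 275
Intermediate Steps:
G = 12
V(B, g) = -B/4
r(L) = 3 (r(L) = 7 - 4 = 3)
Z(H) = 12/7 + H/7 (Z(H) = (12 + H)/(5 + 2) = (12 + H)/7 = (12 + H)*(⅐) = 12/7 + H/7)
k(C, m) = 15/7 + 2*C*m (k(C, m) = (2*C)*m + (12/7 + (⅐)*3) = 2*C*m + (12/7 + 3/7) = 2*C*m + 15/7 = 15/7 + 2*C*m)
(10 + k(5, V(-3, 2)))*14 = (10 + (15/7 + 2*5*(-¼*(-3))))*14 = (10 + (15/7 + 2*5*(¾)))*14 = (10 + (15/7 + 15/2))*14 = (10 + 135/14)*14 = (275/14)*14 = 275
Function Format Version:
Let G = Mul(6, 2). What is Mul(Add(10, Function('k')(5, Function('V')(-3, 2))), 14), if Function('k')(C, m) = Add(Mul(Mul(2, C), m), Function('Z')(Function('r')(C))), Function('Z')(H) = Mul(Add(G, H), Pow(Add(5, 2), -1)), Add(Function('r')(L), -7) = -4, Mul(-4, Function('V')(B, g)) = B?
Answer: 275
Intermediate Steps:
G = 12
Function('V')(B, g) = Mul(Rational(-1, 4), B)
Function('r')(L) = 3 (Function('r')(L) = Add(7, -4) = 3)
Function('Z')(H) = Add(Rational(12, 7), Mul(Rational(1, 7), H)) (Function('Z')(H) = Mul(Add(12, H), Pow(Add(5, 2), -1)) = Mul(Add(12, H), Pow(7, -1)) = Mul(Add(12, H), Rational(1, 7)) = Add(Rational(12, 7), Mul(Rational(1, 7), H)))
Function('k')(C, m) = Add(Rational(15, 7), Mul(2, C, m)) (Function('k')(C, m) = Add(Mul(Mul(2, C), m), Add(Rational(12, 7), Mul(Rational(1, 7), 3))) = Add(Mul(2, C, m), Add(Rational(12, 7), Rational(3, 7))) = Add(Mul(2, C, m), Rational(15, 7)) = Add(Rational(15, 7), Mul(2, C, m)))
Mul(Add(10, Function('k')(5, Function('V')(-3, 2))), 14) = Mul(Add(10, Add(Rational(15, 7), Mul(2, 5, Mul(Rational(-1, 4), -3)))), 14) = Mul(Add(10, Add(Rational(15, 7), Mul(2, 5, Rational(3, 4)))), 14) = Mul(Add(10, Add(Rational(15, 7), Rational(15, 2))), 14) = Mul(Add(10, Rational(135, 14)), 14) = Mul(Rational(275, 14), 14) = 275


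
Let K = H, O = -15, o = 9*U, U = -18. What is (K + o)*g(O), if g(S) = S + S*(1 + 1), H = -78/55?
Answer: 80892/11 ≈ 7353.8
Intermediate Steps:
o = -162 (o = 9*(-18) = -162)
H = -78/55 (H = -78*1/55 = -78/55 ≈ -1.4182)
K = -78/55 ≈ -1.4182
g(S) = 3*S (g(S) = S + S*2 = S + 2*S = 3*S)
(K + o)*g(O) = (-78/55 - 162)*(3*(-15)) = -8988/55*(-45) = 80892/11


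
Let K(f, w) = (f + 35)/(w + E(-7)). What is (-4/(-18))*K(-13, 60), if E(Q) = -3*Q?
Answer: 44/729 ≈ 0.060357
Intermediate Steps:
K(f, w) = (35 + f)/(21 + w) (K(f, w) = (f + 35)/(w - 3*(-7)) = (35 + f)/(w + 21) = (35 + f)/(21 + w))
(-4/(-18))*K(-13, 60) = (-4/(-18))*((35 - 13)/(21 + 60)) = (-4*(-1/18))*(22/81) = 2*((1/81)*22)/9 = (2/9)*(22/81) = 44/729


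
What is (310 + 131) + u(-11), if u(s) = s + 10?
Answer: 440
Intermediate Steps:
u(s) = 10 + s
(310 + 131) + u(-11) = (310 + 131) + (10 - 11) = 441 - 1 = 440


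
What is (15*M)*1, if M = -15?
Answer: -225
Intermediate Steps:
(15*M)*1 = (15*(-15))*1 = -225*1 = -225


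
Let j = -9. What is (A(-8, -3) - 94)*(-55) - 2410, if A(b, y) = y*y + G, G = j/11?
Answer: 2310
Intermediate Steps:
G = -9/11 ≈ -0.81818
A(b, y) = -9/11 + y**2 (A(b, y) = y*y - 9/11 = y**2 - 9/11 = -9/11 + y**2)
(A(-8, -3) - 94)*(-55) - 2410 = ((-9/11 + (-3)**2) - 94)*(-55) - 2410 = ((-9/11 + 9) - 94)*(-55) - 2410 = (90/11 - 94)*(-55) - 2410 = -944/11*(-55) - 2410 = 4720 - 2410 = 2310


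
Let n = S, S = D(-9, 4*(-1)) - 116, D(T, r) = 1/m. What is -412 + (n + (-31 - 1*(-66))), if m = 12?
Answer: -5915/12 ≈ -492.92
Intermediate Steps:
D(T, r) = 1/12
S = -1391/12 (S = 1/12 - 116 = -1391/12 ≈ -115.92)
n = -1391/12 ≈ -115.92
-412 + (n + (-31 - 1*(-66))) = -412 + (-1391/12 + (-31 - 1*(-66))) = -412 + (-1391/12 + (-31 + 66)) = -412 + (-1391/12 + 35) = -412 - 971/12 = -5915/12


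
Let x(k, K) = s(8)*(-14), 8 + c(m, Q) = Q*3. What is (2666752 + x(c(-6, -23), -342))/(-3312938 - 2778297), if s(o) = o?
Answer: -533328/1218247 ≈ -0.43778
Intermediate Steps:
c(m, Q) = -8 + 3*Q (c(m, Q) = -8 + Q*3 = -8 + 3*Q)
x(k, K) = -112 (x(k, K) = 8*(-14) = -112)
(2666752 + x(c(-6, -23), -342))/(-3312938 - 2778297) = (2666752 - 112)/(-3312938 - 2778297) = 2666640/(-6091235) = 2666640*(-1/6091235) = -533328/1218247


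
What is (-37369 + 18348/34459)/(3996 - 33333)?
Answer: 183954289/144417669 ≈ 1.2738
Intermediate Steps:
(-37369 + 18348/34459)/(3996 - 33333) = (-37369 + 18348*(1/34459))/(-29337) = (-37369 + 18348/34459)*(-1/29337) = -1287680023/34459*(-1/29337) = 183954289/144417669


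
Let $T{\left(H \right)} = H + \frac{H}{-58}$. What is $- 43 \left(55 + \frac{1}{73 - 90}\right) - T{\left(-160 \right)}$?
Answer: $- \frac{1087178}{493} \approx -2205.2$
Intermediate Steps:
$T{\left(H \right)} = \frac{57 H}{58}$ ($T{\left(H \right)} = H + H \left(- \frac{1}{58}\right) = H - \frac{H}{58} = \frac{57 H}{58}$)
$- 43 \left(55 + \frac{1}{73 - 90}\right) - T{\left(-160 \right)} = - 43 \left(55 + \frac{1}{73 - 90}\right) - \frac{57}{58} \left(-160\right) = - 43 \left(55 + \frac{1}{-17}\right) - - \frac{4560}{29} = - 43 \left(55 - \frac{1}{17}\right) + \frac{4560}{29} = \left(-43\right) \frac{934}{17} + \frac{4560}{29} = - \frac{40162}{17} + \frac{4560}{29} = - \frac{1087178}{493}$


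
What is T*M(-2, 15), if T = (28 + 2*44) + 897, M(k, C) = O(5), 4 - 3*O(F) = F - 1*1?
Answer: 0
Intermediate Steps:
O(F) = 5/3 - F/3 (O(F) = 4/3 - (F - 1*1)/3 = 4/3 - (F - 1)/3 = 4/3 - (-1 + F)/3 = 4/3 + (⅓ - F/3) = 5/3 - F/3)
M(k, C) = 0 (M(k, C) = 5/3 - ⅓*5 = 5/3 - 5/3 = 0)
T = 1013 (T = (28 + 88) + 897 = 116 + 897 = 1013)
T*M(-2, 15) = 1013*0 = 0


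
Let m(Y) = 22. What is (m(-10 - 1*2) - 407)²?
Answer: 148225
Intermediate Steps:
(m(-10 - 1*2) - 407)² = (22 - 407)² = (-385)² = 148225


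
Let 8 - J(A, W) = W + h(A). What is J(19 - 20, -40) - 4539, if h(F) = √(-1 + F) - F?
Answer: -4492 - I*√2 ≈ -4492.0 - 1.4142*I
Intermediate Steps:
J(A, W) = 8 + A - W - √(-1 + A) (J(A, W) = 8 - (W + (√(-1 + A) - A)) = 8 - (W + √(-1 + A) - A) = 8 + (A - W - √(-1 + A)) = 8 + A - W - √(-1 + A))
J(19 - 20, -40) - 4539 = (8 + (19 - 20) - 1*(-40) - √(-1 + (19 - 20))) - 4539 = (8 - 1 + 40 - √(-1 - 1)) - 4539 = (8 - 1 + 40 - √(-2)) - 4539 = (8 - 1 + 40 - I*√2) - 4539 = (47 - I*√2) - 4539 = -4492 - I*√2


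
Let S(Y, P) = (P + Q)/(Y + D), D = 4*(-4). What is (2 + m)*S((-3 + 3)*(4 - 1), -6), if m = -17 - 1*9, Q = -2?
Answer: -12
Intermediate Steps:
m = -26 (m = -17 - 9 = -26)
D = -16
S(Y, P) = (-2 + P)/(-16 + Y) (S(Y, P) = (P - 2)/(Y - 16) = (-2 + P)/(-16 + Y))
(2 + m)*S((-3 + 3)*(4 - 1), -6) = (2 - 26)*((-2 - 6)/(-16 + (-3 + 3)*(4 - 1))) = -24*(-8)/(-16 + 0*3) = -24*(-8)/(-16 + 0) = -24*(-8)/(-16) = -(-3)*(-8)/2 = -24*½ = -12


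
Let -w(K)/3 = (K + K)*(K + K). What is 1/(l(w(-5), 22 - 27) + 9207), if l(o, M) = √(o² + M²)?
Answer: 9207/84678824 - 5*√3601/84678824 ≈ 0.00010519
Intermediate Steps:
w(K) = -12*K² (w(K) = -3*(K + K)*(K + K) = -3*2*K*2*K = -12*K²)
l(o, M) = √(M² + o²)
1/(l(w(-5), 22 - 27) + 9207) = 1/(√((22 - 27)² + (-12*(-5)²)²) + 9207) = 1/(√((-5)² + (-12*25)²) + 9207) = 1/(√(25 + (-300)²) + 9207) = 1/(√(25 + 90000) + 9207) = 1/(√90025 + 9207) = 1/(5*√3601 + 9207) = 1/(9207 + 5*√3601)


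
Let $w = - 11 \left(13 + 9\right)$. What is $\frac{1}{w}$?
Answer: $- \frac{1}{242} \approx -0.0041322$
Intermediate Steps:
$w = -242$ ($w = \left(-11\right) 22 = -242$)
$\frac{1}{w} = \frac{1}{-242} = - \frac{1}{242}$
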